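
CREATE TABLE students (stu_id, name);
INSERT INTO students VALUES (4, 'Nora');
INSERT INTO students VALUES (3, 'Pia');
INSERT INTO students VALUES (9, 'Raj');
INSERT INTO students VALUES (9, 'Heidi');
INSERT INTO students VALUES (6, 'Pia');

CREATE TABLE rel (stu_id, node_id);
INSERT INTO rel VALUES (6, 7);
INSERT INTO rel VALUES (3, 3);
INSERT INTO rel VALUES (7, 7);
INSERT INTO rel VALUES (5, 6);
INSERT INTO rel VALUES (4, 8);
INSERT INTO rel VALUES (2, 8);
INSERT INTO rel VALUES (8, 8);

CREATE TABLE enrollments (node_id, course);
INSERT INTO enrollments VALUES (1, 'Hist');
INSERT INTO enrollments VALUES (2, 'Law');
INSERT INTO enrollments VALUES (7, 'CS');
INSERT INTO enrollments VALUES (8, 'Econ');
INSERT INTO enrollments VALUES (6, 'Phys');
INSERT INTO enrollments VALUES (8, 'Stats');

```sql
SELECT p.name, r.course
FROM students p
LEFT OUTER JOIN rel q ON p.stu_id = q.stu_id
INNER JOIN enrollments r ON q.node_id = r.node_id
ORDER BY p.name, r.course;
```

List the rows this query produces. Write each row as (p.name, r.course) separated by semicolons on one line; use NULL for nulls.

(Nora, Econ); (Nora, Stats); (Pia, CS)

Step 1 — p LEFT JOIN q on stu_id → 5 row(s).
Then INNER JOIN `enrollments r` on node_id: keep only rows whose q.node_id appears in r.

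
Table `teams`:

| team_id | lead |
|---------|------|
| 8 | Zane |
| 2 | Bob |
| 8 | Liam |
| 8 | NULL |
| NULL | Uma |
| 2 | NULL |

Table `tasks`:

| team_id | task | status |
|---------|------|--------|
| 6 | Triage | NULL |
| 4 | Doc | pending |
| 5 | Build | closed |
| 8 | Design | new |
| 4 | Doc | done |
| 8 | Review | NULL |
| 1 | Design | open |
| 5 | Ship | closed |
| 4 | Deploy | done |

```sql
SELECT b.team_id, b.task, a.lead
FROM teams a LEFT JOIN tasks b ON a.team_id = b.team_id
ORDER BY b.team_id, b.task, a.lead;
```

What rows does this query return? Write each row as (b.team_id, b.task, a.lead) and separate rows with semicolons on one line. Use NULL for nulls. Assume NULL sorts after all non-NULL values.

(8, Design, Liam); (8, Design, Zane); (8, Design, NULL); (8, Review, Liam); (8, Review, Zane); (8, Review, NULL); (NULL, NULL, Bob); (NULL, NULL, Uma); (NULL, NULL, NULL)

LEFT JOIN keeps every row from `teams`; unmatched rows get NULL for `tasks`'s columns.
Matching on a.team_id = b.team_id. A NULL in a compared column never satisfies the condition.
- a[0] team_id=8 → 2 match(es) in b → 2 row(s).
- a[1] team_id=2 → no match; kept with NULLs on the b side.
- a[2] team_id=8 → 2 match(es) in b → 2 row(s).
- a[3] team_id=8 → 2 match(es) in b → 2 row(s).
- a[4] team_id=NULL → no match; kept with NULLs on the b side.
- a[5] team_id=2 → no match; kept with NULLs on the b side.
After projecting and ordering:
b.team_id | b.task | a.lead
8 | Design | Liam
8 | Design | Zane
8 | Design | NULL
8 | Review | Liam
8 | Review | Zane
8 | Review | NULL
NULL | NULL | Bob
NULL | NULL | Uma
NULL | NULL | NULL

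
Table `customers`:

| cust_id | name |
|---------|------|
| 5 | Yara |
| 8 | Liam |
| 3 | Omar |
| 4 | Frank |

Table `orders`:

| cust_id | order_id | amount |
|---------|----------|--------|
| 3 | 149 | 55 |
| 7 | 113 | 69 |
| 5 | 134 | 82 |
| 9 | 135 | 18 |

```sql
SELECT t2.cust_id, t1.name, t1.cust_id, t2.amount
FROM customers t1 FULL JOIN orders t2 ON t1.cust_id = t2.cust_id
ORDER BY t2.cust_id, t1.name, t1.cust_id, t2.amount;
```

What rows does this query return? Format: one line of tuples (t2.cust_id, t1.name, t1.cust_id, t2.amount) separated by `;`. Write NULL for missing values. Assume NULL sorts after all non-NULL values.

(3, Omar, 3, 55); (5, Yara, 5, 82); (7, NULL, NULL, 69); (9, NULL, NULL, 18); (NULL, Frank, 4, NULL); (NULL, Liam, 8, NULL)

FULL OUTER JOIN keeps every row from both sides; unmatched rows get NULL for the other side's columns.
Matching on t1.cust_id = t2.cust_id.
- t1 row (cust_id=5): matches 1 t2 row(s) → 1 output row(s).
- t1 row (cust_id=8): no match → kept, t2 columns NULL.
- t1 row (cust_id=3): matches 1 t2 row(s) → 1 output row(s).
- t1 row (cust_id=4): no match → kept, t2 columns NULL.
- plus 2 unmatched t2 row(s), each kept with NULL t1 columns.
After projecting and ordering:
t2.cust_id | t1.name | t1.cust_id | t2.amount
3 | Omar | 3 | 55
5 | Yara | 5 | 82
7 | NULL | NULL | 69
9 | NULL | NULL | 18
NULL | Frank | 4 | NULL
NULL | Liam | 8 | NULL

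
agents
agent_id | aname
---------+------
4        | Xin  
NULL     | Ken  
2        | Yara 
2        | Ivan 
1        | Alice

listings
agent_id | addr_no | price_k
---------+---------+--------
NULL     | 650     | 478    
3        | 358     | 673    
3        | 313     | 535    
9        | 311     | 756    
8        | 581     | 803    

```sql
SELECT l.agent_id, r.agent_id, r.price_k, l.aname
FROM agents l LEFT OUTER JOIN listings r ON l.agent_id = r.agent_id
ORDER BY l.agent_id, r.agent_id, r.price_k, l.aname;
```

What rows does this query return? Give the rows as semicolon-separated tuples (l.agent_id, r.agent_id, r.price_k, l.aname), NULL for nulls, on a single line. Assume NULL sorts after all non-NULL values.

(1, NULL, NULL, Alice); (2, NULL, NULL, Ivan); (2, NULL, NULL, Yara); (4, NULL, NULL, Xin); (NULL, NULL, NULL, Ken)

LEFT JOIN keeps every row from `agents`; unmatched rows get NULL for `listings`'s columns.
Matching on l.agent_id = r.agent_id. A NULL in a compared column never satisfies the condition.
- agent_id=4: no r row matches, row kept with r columns NULL.
- agent_id=NULL: no r row matches, row kept with r columns NULL.
- agent_id=2: no r row matches, row kept with r columns NULL.
- agent_id=2: no r row matches, row kept with r columns NULL.
- agent_id=1: no r row matches, row kept with r columns NULL.
After projecting and ordering:
l.agent_id | r.agent_id | r.price_k | l.aname
1 | NULL | NULL | Alice
2 | NULL | NULL | Ivan
2 | NULL | NULL | Yara
4 | NULL | NULL | Xin
NULL | NULL | NULL | Ken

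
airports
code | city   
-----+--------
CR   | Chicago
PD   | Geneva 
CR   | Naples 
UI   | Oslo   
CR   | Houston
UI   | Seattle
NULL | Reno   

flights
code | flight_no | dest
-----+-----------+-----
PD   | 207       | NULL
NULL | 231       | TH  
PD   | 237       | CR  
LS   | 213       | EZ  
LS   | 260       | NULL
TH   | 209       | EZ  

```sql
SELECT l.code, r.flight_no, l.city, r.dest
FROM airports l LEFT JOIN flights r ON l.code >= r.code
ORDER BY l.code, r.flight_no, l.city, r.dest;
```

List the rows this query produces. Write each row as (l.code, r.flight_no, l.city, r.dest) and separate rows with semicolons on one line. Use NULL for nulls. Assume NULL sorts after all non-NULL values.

(CR, NULL, Chicago, NULL); (CR, NULL, Houston, NULL); (CR, NULL, Naples, NULL); (PD, 207, Geneva, NULL); (PD, 213, Geneva, EZ); (PD, 237, Geneva, CR); (PD, 260, Geneva, NULL); (UI, 207, Oslo, NULL); (UI, 207, Seattle, NULL); (UI, 209, Oslo, EZ); (UI, 209, Seattle, EZ); (UI, 213, Oslo, EZ); (UI, 213, Seattle, EZ); (UI, 237, Oslo, CR); (UI, 237, Seattle, CR); (UI, 260, Oslo, NULL); (UI, 260, Seattle, NULL); (NULL, NULL, Reno, NULL)

LEFT JOIN keeps every row from `airports`; unmatched rows get NULL for `flights`'s columns.
Matching on l.code >= r.code. A NULL in a compared column never satisfies the condition.
- code=CR: no r row matches, row kept with r columns NULL.
- code=PD: 4 matching r row(s), so 4 row(s) emitted.
- code=CR: no r row matches, row kept with r columns NULL.
- code=UI: 5 matching r row(s), so 5 row(s) emitted.
- code=CR: no r row matches, row kept with r columns NULL.
- code=UI: 5 matching r row(s), so 5 row(s) emitted.
- code=NULL: no r row matches, row kept with r columns NULL.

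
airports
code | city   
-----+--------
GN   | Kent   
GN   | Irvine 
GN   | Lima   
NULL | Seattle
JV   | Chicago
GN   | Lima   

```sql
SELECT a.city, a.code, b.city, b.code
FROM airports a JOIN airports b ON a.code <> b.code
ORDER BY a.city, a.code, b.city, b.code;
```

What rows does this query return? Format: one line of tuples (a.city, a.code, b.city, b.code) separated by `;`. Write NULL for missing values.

(Chicago, JV, Irvine, GN); (Chicago, JV, Kent, GN); (Chicago, JV, Lima, GN); (Chicago, JV, Lima, GN); (Irvine, GN, Chicago, JV); (Kent, GN, Chicago, JV); (Lima, GN, Chicago, JV); (Lima, GN, Chicago, JV)

INNER JOIN keeps only pairs where the ON condition holds.
Matching on a.code <> b.code. A NULL in a compared column never satisfies the condition.
- a[0] code=GN → 1 match(es) in b → 1 row(s).
- a[1] code=GN → 1 match(es) in b → 1 row(s).
- a[2] code=GN → 1 match(es) in b → 1 row(s).
- a[3] code=NULL → no match; dropped.
- a[4] code=JV → 4 match(es) in b → 4 row(s).
- a[5] code=GN → 1 match(es) in b → 1 row(s).
After projecting and ordering:
a.city | a.code | b.city | b.code
Chicago | JV | Irvine | GN
Chicago | JV | Kent | GN
Chicago | JV | Lima | GN
Chicago | JV | Lima | GN
Irvine | GN | Chicago | JV
Kent | GN | Chicago | JV
Lima | GN | Chicago | JV
Lima | GN | Chicago | JV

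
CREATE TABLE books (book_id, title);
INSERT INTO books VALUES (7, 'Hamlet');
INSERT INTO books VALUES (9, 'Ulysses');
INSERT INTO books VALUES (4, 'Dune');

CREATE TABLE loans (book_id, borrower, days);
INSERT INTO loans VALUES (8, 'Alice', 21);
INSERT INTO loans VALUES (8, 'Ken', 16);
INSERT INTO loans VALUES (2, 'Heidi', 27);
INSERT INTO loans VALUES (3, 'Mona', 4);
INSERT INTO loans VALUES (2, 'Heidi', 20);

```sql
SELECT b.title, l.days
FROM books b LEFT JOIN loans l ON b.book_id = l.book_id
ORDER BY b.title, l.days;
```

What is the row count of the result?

LEFT JOIN keeps every row from `books`; unmatched rows get NULL for `loans`'s columns.
Matching on b.book_id = l.book_id.
- b (book_id=7) has no partner → padded with NULL.
- b (book_id=9) has no partner → padded with NULL.
- b (book_id=4) has no partner → padded with NULL.
Total: 0 matched + 3 padded = 3 rows.

3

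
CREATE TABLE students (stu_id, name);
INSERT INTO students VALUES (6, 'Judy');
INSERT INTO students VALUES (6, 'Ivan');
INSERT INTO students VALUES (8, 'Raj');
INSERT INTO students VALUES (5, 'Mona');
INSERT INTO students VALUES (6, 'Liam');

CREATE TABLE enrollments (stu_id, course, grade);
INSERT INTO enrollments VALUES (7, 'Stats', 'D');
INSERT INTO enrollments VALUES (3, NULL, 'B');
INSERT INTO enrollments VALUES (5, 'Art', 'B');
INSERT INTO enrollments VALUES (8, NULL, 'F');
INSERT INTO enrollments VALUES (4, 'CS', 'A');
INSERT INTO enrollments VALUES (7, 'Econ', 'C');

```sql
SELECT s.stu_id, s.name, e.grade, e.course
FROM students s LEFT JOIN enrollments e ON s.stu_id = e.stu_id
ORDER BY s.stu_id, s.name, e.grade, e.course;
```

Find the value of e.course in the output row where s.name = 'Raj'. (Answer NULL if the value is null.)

LEFT JOIN keeps every row from `students`; unmatched rows get NULL for `enrollments`'s columns.
Matching on s.stu_id = e.stu_id.
Matched pairs: 2; unmatched s rows kept: 3.

NULL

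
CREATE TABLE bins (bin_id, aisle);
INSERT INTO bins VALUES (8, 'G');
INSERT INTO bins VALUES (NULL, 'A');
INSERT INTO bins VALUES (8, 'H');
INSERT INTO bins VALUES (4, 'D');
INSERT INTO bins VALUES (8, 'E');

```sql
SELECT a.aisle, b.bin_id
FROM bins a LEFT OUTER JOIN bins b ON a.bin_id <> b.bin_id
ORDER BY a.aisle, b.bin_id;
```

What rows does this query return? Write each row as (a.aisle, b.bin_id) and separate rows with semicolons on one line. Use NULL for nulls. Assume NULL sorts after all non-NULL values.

(A, NULL); (D, 8); (D, 8); (D, 8); (E, 4); (G, 4); (H, 4)

LEFT JOIN keeps every row from `bins a`; unmatched rows get NULL for `bins b`'s columns.
Matching on a.bin_id <> b.bin_id. A NULL in a compared column never satisfies the condition.
Matched pairs: 6; unmatched a rows kept: 1.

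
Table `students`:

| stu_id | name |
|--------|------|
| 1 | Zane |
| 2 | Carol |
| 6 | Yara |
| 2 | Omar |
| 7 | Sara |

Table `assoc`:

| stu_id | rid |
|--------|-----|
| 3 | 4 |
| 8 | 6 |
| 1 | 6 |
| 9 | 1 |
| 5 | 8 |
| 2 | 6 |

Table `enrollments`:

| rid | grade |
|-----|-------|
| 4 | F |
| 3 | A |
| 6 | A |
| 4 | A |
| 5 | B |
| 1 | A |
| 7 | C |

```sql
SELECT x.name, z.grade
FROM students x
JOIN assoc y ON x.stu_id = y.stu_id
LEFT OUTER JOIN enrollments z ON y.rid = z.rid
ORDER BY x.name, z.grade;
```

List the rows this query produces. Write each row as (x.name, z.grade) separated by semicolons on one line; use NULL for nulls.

Joins associate left-to-right: students INNER JOIN assoc on stu_id gives 3 intermediate row(s).
Then LEFT JOIN `enrollments z` on rid: each of those 3 rows is kept; rows whose y.rid has no match in z get NULL for z's columns.

(Carol, A); (Omar, A); (Zane, A)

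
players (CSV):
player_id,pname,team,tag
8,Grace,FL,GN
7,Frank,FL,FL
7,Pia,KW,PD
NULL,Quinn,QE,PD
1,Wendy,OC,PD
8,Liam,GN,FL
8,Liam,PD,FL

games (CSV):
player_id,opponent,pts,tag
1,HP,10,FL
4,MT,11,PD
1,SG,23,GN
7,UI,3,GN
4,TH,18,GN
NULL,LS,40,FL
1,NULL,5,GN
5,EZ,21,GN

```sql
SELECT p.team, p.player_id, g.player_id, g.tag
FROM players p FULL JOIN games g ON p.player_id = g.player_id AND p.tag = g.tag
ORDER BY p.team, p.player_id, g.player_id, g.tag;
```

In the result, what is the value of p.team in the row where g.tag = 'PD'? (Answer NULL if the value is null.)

FULL OUTER JOIN keeps every row from both sides; unmatched rows get NULL for the other side's columns.
Matching on p.player_id = g.player_id AND p.tag = g.tag. A NULL in a compared column never satisfies the condition.
Matched pairs: 0; unmatched p rows kept: 7; unmatched g rows kept: 8.

NULL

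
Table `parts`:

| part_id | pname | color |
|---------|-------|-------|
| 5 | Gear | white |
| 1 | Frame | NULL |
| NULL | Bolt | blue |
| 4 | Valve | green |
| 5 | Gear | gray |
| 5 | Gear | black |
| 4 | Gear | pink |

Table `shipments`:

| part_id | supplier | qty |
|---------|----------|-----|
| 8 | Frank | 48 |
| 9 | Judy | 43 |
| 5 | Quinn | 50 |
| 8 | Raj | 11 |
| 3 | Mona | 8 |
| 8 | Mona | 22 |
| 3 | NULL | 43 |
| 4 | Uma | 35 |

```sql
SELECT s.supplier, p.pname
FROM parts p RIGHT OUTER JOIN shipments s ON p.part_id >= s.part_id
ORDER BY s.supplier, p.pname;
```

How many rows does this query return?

RIGHT JOIN keeps every row from `shipments`; unmatched rows get NULL for `parts`'s columns.
Matching on p.part_id >= s.part_id. A NULL in a compared column never satisfies the condition.
- p[0] part_id=5 → 4 match(es) in s → 4 row(s).
- p[1] part_id=1 → no match.
- p[2] part_id=NULL → no match.
- p[3] part_id=4 → 3 match(es) in s → 3 row(s).
- p[4] part_id=5 → 4 match(es) in s → 4 row(s).
- p[5] part_id=5 → 4 match(es) in s → 4 row(s).
- p[6] part_id=4 → 3 match(es) in s → 3 row(s).
- plus 4 unmatched s row(s), each kept with NULL p columns.
Total: 18 matched + 4 padded = 22 rows.

22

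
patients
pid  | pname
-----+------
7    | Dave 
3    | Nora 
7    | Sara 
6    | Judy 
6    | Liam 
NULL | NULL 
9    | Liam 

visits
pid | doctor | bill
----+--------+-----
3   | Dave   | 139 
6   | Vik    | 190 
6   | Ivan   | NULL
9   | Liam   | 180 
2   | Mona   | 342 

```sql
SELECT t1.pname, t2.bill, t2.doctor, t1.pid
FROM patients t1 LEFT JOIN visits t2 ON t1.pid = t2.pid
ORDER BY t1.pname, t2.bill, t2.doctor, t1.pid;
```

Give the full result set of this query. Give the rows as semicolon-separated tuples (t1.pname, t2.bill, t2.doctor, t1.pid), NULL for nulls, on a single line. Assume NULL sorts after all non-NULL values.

LEFT JOIN keeps every row from `patients`; unmatched rows get NULL for `visits`'s columns.
Matching on t1.pid = t2.pid. A NULL in a compared column never satisfies the condition.
- t1[0] pid=7 → no match; kept with NULLs on the t2 side.
- t1[1] pid=3 → 1 match(es) in t2 → 1 row(s).
- t1[2] pid=7 → no match; kept with NULLs on the t2 side.
- t1[3] pid=6 → 2 match(es) in t2 → 2 row(s).
- t1[4] pid=6 → 2 match(es) in t2 → 2 row(s).
- t1[5] pid=NULL → no match; kept with NULLs on the t2 side.
- t1[6] pid=9 → 1 match(es) in t2 → 1 row(s).
After projecting and ordering:
t1.pname | t2.bill | t2.doctor | t1.pid
Dave | NULL | NULL | 7
Judy | 190 | Vik | 6
Judy | NULL | Ivan | 6
Liam | 180 | Liam | 9
Liam | 190 | Vik | 6
Liam | NULL | Ivan | 6
Nora | 139 | Dave | 3
Sara | NULL | NULL | 7
NULL | NULL | NULL | NULL

(Dave, NULL, NULL, 7); (Judy, 190, Vik, 6); (Judy, NULL, Ivan, 6); (Liam, 180, Liam, 9); (Liam, 190, Vik, 6); (Liam, NULL, Ivan, 6); (Nora, 139, Dave, 3); (Sara, NULL, NULL, 7); (NULL, NULL, NULL, NULL)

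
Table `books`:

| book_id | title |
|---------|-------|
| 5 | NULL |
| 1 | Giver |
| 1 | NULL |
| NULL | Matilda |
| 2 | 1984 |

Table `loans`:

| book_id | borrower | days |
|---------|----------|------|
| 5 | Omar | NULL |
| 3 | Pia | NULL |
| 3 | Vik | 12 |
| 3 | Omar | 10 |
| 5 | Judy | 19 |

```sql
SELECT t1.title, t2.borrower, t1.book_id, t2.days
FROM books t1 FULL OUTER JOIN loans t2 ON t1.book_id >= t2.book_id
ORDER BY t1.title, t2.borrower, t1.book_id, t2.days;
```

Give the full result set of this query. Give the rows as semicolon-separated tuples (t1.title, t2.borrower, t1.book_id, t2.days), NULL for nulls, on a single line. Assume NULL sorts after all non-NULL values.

FULL OUTER JOIN keeps every row from both sides; unmatched rows get NULL for the other side's columns.
Matching on t1.book_id >= t2.book_id. A NULL in a compared column never satisfies the condition.
- t1[0] book_id=5 → 5 match(es) in t2 → 5 row(s).
- t1[1] book_id=1 → no match; kept with NULLs on the t2 side.
- t1[2] book_id=1 → no match; kept with NULLs on the t2 side.
- t1[3] book_id=NULL → no match; kept with NULLs on the t2 side.
- t1[4] book_id=2 → no match; kept with NULLs on the t2 side.
After projecting and ordering:
t1.title | t2.borrower | t1.book_id | t2.days
1984 | NULL | 2 | NULL
Giver | NULL | 1 | NULL
Matilda | NULL | NULL | NULL
NULL | Judy | 5 | 19
NULL | Omar | 5 | 10
NULL | Omar | 5 | NULL
NULL | Pia | 5 | NULL
NULL | Vik | 5 | 12
NULL | NULL | 1 | NULL

(1984, NULL, 2, NULL); (Giver, NULL, 1, NULL); (Matilda, NULL, NULL, NULL); (NULL, Judy, 5, 19); (NULL, Omar, 5, 10); (NULL, Omar, 5, NULL); (NULL, Pia, 5, NULL); (NULL, Vik, 5, 12); (NULL, NULL, 1, NULL)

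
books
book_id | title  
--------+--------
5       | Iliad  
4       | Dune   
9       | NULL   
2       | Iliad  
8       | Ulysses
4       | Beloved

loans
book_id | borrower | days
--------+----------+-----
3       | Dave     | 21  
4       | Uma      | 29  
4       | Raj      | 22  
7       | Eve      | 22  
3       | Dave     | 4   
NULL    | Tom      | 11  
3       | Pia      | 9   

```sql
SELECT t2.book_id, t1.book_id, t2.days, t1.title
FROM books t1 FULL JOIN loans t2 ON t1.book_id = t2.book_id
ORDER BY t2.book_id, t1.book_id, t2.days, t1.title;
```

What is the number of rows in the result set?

13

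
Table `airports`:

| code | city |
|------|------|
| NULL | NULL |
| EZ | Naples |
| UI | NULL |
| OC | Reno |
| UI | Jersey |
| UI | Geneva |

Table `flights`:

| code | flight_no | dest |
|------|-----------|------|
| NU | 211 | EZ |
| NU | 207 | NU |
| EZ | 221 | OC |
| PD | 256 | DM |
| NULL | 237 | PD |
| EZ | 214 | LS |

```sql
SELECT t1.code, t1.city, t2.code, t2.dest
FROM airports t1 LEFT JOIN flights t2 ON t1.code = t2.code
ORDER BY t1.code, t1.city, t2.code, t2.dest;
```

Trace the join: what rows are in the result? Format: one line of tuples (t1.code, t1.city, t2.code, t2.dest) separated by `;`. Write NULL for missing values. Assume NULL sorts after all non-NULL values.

(EZ, Naples, EZ, LS); (EZ, Naples, EZ, OC); (OC, Reno, NULL, NULL); (UI, Geneva, NULL, NULL); (UI, Jersey, NULL, NULL); (UI, NULL, NULL, NULL); (NULL, NULL, NULL, NULL)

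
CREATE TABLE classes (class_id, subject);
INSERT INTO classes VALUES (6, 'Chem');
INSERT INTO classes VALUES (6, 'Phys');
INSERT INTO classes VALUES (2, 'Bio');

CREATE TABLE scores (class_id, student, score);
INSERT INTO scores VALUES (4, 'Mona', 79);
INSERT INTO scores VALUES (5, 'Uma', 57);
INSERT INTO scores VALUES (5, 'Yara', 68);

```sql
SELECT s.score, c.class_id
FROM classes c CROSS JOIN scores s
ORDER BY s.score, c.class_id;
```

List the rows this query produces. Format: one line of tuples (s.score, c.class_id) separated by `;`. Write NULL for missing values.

(57, 2); (57, 6); (57, 6); (68, 2); (68, 6); (68, 6); (79, 2); (79, 6); (79, 6)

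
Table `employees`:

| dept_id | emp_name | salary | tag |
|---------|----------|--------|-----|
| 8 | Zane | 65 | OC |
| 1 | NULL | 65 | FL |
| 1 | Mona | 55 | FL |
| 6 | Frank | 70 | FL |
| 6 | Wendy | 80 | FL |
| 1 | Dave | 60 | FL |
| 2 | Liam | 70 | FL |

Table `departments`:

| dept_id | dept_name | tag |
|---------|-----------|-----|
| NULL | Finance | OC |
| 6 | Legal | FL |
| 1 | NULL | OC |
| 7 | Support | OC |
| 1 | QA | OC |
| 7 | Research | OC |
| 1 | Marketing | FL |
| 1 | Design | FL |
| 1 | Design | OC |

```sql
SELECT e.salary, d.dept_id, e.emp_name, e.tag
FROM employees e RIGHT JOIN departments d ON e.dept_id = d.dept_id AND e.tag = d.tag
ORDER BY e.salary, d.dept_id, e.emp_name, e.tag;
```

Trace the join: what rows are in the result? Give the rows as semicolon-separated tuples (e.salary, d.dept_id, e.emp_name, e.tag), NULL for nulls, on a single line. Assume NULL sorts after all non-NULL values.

RIGHT JOIN keeps every row from `departments`; unmatched rows get NULL for `employees`'s columns.
Matching on e.dept_id = d.dept_id AND e.tag = d.tag. A NULL in a compared column never satisfies the condition.
- e row (dept_id=8, tag=OC): no match.
- e row (dept_id=1, tag=FL): matches 2 d row(s) → 2 output row(s).
- e row (dept_id=1, tag=FL): matches 2 d row(s) → 2 output row(s).
- e row (dept_id=6, tag=FL): matches 1 d row(s) → 1 output row(s).
- e row (dept_id=6, tag=FL): matches 1 d row(s) → 1 output row(s).
- e row (dept_id=1, tag=FL): matches 2 d row(s) → 2 output row(s).
- e row (dept_id=2, tag=FL): no match.
- plus 6 unmatched d row(s), each kept with NULL e columns.

(55, 1, Mona, FL); (55, 1, Mona, FL); (60, 1, Dave, FL); (60, 1, Dave, FL); (65, 1, NULL, FL); (65, 1, NULL, FL); (70, 6, Frank, FL); (80, 6, Wendy, FL); (NULL, 1, NULL, NULL); (NULL, 1, NULL, NULL); (NULL, 1, NULL, NULL); (NULL, 7, NULL, NULL); (NULL, 7, NULL, NULL); (NULL, NULL, NULL, NULL)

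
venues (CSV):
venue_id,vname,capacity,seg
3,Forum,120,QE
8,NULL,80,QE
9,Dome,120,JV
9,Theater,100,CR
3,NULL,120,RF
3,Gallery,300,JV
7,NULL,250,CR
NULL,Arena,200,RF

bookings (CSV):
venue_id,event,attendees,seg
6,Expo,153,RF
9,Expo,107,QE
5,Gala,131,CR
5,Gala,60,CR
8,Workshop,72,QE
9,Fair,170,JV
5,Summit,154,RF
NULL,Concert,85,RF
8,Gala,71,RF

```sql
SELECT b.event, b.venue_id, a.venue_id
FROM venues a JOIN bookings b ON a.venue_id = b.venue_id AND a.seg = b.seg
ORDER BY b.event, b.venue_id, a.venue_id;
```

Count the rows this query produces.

2

INNER JOIN keeps only pairs where the ON condition holds.
Matching on a.venue_id = b.venue_id AND a.seg = b.seg. A NULL in a compared column never satisfies the condition.
- a[0] venue_id=3, seg=QE → no match; dropped.
- a[1] venue_id=8, seg=QE → 1 match(es) in b → 1 row(s).
- a[2] venue_id=9, seg=JV → 1 match(es) in b → 1 row(s).
- a[3] venue_id=9, seg=CR → no match; dropped.
- a[4] venue_id=3, seg=RF → no match; dropped.
- a[5] venue_id=3, seg=JV → no match; dropped.
- a[6] venue_id=7, seg=CR → no match; dropped.
- a[7] venue_id=NULL, seg=RF → no match; dropped.
Total: 2 rows.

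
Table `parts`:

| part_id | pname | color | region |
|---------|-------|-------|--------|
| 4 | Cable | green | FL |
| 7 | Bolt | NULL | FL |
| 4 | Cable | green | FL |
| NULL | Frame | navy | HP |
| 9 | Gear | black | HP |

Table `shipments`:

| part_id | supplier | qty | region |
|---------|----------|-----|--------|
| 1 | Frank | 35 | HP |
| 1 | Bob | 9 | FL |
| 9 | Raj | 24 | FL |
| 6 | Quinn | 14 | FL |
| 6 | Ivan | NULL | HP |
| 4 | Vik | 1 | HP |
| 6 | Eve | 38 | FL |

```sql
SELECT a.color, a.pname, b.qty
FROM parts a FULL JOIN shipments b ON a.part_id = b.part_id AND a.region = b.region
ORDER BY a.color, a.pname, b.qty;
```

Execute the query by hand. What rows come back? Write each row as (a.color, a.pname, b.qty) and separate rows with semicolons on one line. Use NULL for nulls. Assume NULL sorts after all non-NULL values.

FULL OUTER JOIN keeps every row from both sides; unmatched rows get NULL for the other side's columns.
Matching on a.part_id = b.part_id AND a.region = b.region. A NULL in a compared column never satisfies the condition.
- a[0] part_id=4, region=FL → no match; kept with NULLs on the b side.
- a[1] part_id=7, region=FL → no match; kept with NULLs on the b side.
- a[2] part_id=4, region=FL → no match; kept with NULLs on the b side.
- a[3] part_id=NULL, region=HP → no match; kept with NULLs on the b side.
- a[4] part_id=9, region=HP → no match; kept with NULLs on the b side.
- 7 row(s) from b found no a partner → padded with NULL.

(black, Gear, NULL); (green, Cable, NULL); (green, Cable, NULL); (navy, Frame, NULL); (NULL, Bolt, NULL); (NULL, NULL, 1); (NULL, NULL, 9); (NULL, NULL, 14); (NULL, NULL, 24); (NULL, NULL, 35); (NULL, NULL, 38); (NULL, NULL, NULL)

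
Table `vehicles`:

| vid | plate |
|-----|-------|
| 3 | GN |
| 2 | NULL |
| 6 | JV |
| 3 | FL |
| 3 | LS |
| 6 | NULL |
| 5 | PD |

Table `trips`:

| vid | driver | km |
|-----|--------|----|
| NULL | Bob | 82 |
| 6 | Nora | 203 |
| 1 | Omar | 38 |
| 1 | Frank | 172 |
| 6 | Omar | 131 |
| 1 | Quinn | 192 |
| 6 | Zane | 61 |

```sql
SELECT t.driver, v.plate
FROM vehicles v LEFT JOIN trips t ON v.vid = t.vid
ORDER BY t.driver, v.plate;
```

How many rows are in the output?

11

LEFT JOIN keeps every row from `vehicles`; unmatched rows get NULL for `trips`'s columns.
Matching on v.vid = t.vid. A NULL in a compared column never satisfies the condition.
Matched pairs: 6; unmatched v rows kept: 5.
Total: 6 matched + 5 padded = 11 rows.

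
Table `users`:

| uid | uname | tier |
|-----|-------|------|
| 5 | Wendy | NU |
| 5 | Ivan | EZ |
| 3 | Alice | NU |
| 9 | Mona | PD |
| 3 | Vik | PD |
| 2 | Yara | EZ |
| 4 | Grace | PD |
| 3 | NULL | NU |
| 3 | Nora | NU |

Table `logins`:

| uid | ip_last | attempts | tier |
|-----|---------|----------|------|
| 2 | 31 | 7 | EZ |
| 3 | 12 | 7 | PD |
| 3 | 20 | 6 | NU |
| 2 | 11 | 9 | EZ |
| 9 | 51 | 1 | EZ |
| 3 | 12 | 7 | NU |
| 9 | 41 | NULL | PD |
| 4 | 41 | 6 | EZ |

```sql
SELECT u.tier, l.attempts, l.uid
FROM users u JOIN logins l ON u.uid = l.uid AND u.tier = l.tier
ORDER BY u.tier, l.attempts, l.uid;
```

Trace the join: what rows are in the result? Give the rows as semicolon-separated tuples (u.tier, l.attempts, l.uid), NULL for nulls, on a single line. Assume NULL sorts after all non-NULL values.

(EZ, 7, 2); (EZ, 9, 2); (NU, 6, 3); (NU, 6, 3); (NU, 6, 3); (NU, 7, 3); (NU, 7, 3); (NU, 7, 3); (PD, 7, 3); (PD, NULL, 9)

INNER JOIN keeps only pairs where the ON condition holds.
Matching on u.uid = l.uid AND u.tier = l.tier.
- u (uid=5, tier=NU) has no partner → excluded.
- u (uid=5, tier=EZ) has no partner → excluded.
- u (uid=3, tier=NU) pairs with 2 row(s) of l.
- u (uid=9, tier=PD) pairs with 1 row(s) of l.
- u (uid=3, tier=PD) pairs with 1 row(s) of l.
- u (uid=2, tier=EZ) pairs with 2 row(s) of l.
- u (uid=4, tier=PD) has no partner → excluded.
- u (uid=3, tier=NU) pairs with 2 row(s) of l.
- u (uid=3, tier=NU) pairs with 2 row(s) of l.
After projecting and ordering:
u.tier | l.attempts | l.uid
EZ | 7 | 2
EZ | 9 | 2
NU | 6 | 3
NU | 6 | 3
NU | 6 | 3
NU | 7 | 3
NU | 7 | 3
NU | 7 | 3
PD | 7 | 3
PD | NULL | 9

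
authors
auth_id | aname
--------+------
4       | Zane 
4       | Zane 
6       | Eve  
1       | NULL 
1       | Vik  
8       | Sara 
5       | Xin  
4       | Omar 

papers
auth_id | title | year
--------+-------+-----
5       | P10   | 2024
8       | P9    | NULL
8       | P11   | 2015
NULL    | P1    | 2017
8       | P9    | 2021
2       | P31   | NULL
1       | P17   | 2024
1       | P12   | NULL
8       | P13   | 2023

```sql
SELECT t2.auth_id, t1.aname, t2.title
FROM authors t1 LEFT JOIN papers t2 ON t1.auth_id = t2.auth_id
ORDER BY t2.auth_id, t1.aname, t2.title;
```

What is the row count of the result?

13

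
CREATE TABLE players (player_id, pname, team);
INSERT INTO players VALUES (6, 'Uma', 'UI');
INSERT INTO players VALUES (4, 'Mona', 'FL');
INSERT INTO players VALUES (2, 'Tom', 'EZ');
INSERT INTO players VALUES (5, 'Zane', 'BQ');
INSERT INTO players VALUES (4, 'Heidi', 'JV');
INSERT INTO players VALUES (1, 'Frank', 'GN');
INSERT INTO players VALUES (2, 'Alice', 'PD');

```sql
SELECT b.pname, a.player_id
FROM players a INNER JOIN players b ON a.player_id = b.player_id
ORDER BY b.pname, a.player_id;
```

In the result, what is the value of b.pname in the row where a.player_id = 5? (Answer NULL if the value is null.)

Zane

INNER JOIN keeps only pairs where the ON condition holds.
Matching on a.player_id = b.player_id.
- a (player_id=6) pairs with 1 row(s) of b.
- a (player_id=4) pairs with 2 row(s) of b.
- a (player_id=2) pairs with 2 row(s) of b.
- a (player_id=5) pairs with 1 row(s) of b.
- a (player_id=4) pairs with 2 row(s) of b.
- a (player_id=1) pairs with 1 row(s) of b.
- a (player_id=2) pairs with 2 row(s) of b.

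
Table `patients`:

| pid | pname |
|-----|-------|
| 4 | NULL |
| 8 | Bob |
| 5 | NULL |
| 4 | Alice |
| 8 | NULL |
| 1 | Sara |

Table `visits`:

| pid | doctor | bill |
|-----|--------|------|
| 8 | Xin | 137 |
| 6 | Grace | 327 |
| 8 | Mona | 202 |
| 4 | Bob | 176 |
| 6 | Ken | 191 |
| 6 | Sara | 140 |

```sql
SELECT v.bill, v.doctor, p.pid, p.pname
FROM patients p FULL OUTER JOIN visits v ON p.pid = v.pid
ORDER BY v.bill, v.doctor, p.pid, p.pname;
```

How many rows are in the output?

FULL OUTER JOIN keeps every row from both sides; unmatched rows get NULL for the other side's columns.
Matching on p.pid = v.pid.
Matched pairs: 6; unmatched p rows kept: 2; unmatched v rows kept: 3.
Total: 6 matched + 5 padded = 11 rows.

11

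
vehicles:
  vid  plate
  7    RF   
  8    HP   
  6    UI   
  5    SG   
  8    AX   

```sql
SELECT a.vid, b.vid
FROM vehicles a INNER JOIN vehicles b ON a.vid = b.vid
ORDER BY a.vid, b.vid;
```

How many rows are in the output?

INNER JOIN keeps only pairs where the ON condition holds.
Matching on a.vid = b.vid.
- vid=7: 1 matching b row(s), so 1 row(s) emitted.
- vid=8: 2 matching b row(s), so 2 row(s) emitted.
- vid=6: 1 matching b row(s), so 1 row(s) emitted.
- vid=5: 1 matching b row(s), so 1 row(s) emitted.
- vid=8: 2 matching b row(s), so 2 row(s) emitted.
Total: 7 rows.

7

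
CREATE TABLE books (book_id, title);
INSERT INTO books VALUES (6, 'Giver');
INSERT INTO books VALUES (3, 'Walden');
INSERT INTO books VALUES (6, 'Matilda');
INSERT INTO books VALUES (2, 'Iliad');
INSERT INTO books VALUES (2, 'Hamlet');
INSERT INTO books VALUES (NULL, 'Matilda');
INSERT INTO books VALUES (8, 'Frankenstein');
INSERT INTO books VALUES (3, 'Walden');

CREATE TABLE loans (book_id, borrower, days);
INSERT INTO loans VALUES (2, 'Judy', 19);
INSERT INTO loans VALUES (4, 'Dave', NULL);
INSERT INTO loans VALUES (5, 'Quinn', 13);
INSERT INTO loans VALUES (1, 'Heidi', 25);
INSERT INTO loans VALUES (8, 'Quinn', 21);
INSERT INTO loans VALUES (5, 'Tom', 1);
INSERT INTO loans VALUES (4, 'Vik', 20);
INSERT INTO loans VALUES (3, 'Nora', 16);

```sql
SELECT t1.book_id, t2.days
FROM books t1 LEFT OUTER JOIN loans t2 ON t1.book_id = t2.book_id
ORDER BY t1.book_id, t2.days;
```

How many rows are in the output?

8

LEFT JOIN keeps every row from `books`; unmatched rows get NULL for `loans`'s columns.
Matching on t1.book_id = t2.book_id. A NULL in a compared column never satisfies the condition.
- book_id=6: no t2 row matches, row kept with t2 columns NULL.
- book_id=3: 1 matching t2 row(s), so 1 row(s) emitted.
- book_id=6: no t2 row matches, row kept with t2 columns NULL.
- book_id=2: 1 matching t2 row(s), so 1 row(s) emitted.
- book_id=2: 1 matching t2 row(s), so 1 row(s) emitted.
- book_id=NULL: no t2 row matches, row kept with t2 columns NULL.
- book_id=8: 1 matching t2 row(s), so 1 row(s) emitted.
- book_id=3: 1 matching t2 row(s), so 1 row(s) emitted.
Total: 5 matched + 3 padded = 8 rows.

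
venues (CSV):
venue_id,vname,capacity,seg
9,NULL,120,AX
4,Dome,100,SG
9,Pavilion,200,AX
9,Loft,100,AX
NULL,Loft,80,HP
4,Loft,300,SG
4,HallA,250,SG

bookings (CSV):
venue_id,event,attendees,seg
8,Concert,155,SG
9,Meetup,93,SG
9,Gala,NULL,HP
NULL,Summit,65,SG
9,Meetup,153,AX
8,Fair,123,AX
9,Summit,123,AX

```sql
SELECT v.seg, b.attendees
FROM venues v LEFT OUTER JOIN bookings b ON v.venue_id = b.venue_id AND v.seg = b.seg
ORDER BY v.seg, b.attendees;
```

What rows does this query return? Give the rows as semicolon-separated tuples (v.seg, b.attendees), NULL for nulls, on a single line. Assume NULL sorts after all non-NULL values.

(AX, 123); (AX, 123); (AX, 123); (AX, 153); (AX, 153); (AX, 153); (HP, NULL); (SG, NULL); (SG, NULL); (SG, NULL)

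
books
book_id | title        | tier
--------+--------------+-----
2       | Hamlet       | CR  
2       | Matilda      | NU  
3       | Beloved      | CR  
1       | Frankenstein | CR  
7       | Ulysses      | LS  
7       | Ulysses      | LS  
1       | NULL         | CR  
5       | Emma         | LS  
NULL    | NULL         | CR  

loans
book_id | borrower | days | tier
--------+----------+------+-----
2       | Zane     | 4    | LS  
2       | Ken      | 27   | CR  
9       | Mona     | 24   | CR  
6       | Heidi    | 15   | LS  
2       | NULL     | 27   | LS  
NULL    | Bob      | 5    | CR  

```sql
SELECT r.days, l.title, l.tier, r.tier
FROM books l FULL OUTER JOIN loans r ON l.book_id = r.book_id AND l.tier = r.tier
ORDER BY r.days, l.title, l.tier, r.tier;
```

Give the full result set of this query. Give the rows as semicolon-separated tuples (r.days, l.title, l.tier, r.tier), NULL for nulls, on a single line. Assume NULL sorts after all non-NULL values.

FULL OUTER JOIN keeps every row from both sides; unmatched rows get NULL for the other side's columns.
Matching on l.book_id = r.book_id AND l.tier = r.tier. A NULL in a compared column never satisfies the condition.
- book_id=2, tier=CR: 1 matching r row(s), so 1 row(s) emitted.
- book_id=2, tier=NU: no r row matches, row kept with r columns NULL.
- book_id=3, tier=CR: no r row matches, row kept with r columns NULL.
- book_id=1, tier=CR: no r row matches, row kept with r columns NULL.
- book_id=7, tier=LS: no r row matches, row kept with r columns NULL.
- book_id=7, tier=LS: no r row matches, row kept with r columns NULL.
- book_id=1, tier=CR: no r row matches, row kept with r columns NULL.
- book_id=5, tier=LS: no r row matches, row kept with r columns NULL.
- book_id=NULL, tier=CR: no r row matches, row kept with r columns NULL.
- 5 r row(s) had no l match → kept, l columns NULL.

(4, NULL, NULL, LS); (5, NULL, NULL, CR); (15, NULL, NULL, LS); (24, NULL, NULL, CR); (27, Hamlet, CR, CR); (27, NULL, NULL, LS); (NULL, Beloved, CR, NULL); (NULL, Emma, LS, NULL); (NULL, Frankenstein, CR, NULL); (NULL, Matilda, NU, NULL); (NULL, Ulysses, LS, NULL); (NULL, Ulysses, LS, NULL); (NULL, NULL, CR, NULL); (NULL, NULL, CR, NULL)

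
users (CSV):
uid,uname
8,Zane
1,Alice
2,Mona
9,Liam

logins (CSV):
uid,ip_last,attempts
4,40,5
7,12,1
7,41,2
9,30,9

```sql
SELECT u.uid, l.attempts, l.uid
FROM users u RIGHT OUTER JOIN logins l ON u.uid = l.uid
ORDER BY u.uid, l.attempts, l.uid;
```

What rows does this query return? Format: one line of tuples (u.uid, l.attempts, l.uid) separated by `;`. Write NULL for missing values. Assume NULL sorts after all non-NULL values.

RIGHT JOIN keeps every row from `logins`; unmatched rows get NULL for `users`'s columns.
Matching on u.uid = l.uid.
- u (uid=8) has no partner in l.
- u (uid=1) has no partner in l.
- u (uid=2) has no partner in l.
- u (uid=9) pairs with 1 row(s) of l.
- 3 l row(s) had no u match → kept, u columns NULL.
After projecting and ordering:
u.uid | l.attempts | l.uid
9 | 9 | 9
NULL | 1 | 7
NULL | 2 | 7
NULL | 5 | 4

(9, 9, 9); (NULL, 1, 7); (NULL, 2, 7); (NULL, 5, 4)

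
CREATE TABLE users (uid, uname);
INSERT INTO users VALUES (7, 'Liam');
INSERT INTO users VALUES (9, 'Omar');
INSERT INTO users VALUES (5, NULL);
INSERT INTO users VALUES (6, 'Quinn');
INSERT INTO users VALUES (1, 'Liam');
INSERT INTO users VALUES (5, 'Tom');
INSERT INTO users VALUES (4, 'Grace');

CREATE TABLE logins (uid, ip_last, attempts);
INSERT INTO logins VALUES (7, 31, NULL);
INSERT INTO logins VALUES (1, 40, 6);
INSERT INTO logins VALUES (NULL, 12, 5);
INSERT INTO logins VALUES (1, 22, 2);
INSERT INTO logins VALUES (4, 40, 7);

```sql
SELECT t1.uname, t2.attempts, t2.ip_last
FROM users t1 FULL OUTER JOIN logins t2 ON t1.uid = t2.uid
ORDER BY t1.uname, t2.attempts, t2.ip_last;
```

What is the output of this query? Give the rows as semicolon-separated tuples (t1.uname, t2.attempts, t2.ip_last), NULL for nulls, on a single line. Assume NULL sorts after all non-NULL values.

(Grace, 7, 40); (Liam, 2, 22); (Liam, 6, 40); (Liam, NULL, 31); (Omar, NULL, NULL); (Quinn, NULL, NULL); (Tom, NULL, NULL); (NULL, 5, 12); (NULL, NULL, NULL)

FULL OUTER JOIN keeps every row from both sides; unmatched rows get NULL for the other side's columns.
Matching on t1.uid = t2.uid. A NULL in a compared column never satisfies the condition.
- uid=7: 1 matching t2 row(s), so 1 row(s) emitted.
- uid=9: no t2 row matches, row kept with t2 columns NULL.
- uid=5: no t2 row matches, row kept with t2 columns NULL.
- uid=6: no t2 row matches, row kept with t2 columns NULL.
- uid=1: 2 matching t2 row(s), so 2 row(s) emitted.
- uid=5: no t2 row matches, row kept with t2 columns NULL.
- uid=4: 1 matching t2 row(s), so 1 row(s) emitted.
- 1 row(s) from t2 found no t1 partner → padded with NULL.
After projecting and ordering:
t1.uname | t2.attempts | t2.ip_last
Grace | 7 | 40
Liam | 2 | 22
Liam | 6 | 40
Liam | NULL | 31
Omar | NULL | NULL
Quinn | NULL | NULL
Tom | NULL | NULL
NULL | 5 | 12
NULL | NULL | NULL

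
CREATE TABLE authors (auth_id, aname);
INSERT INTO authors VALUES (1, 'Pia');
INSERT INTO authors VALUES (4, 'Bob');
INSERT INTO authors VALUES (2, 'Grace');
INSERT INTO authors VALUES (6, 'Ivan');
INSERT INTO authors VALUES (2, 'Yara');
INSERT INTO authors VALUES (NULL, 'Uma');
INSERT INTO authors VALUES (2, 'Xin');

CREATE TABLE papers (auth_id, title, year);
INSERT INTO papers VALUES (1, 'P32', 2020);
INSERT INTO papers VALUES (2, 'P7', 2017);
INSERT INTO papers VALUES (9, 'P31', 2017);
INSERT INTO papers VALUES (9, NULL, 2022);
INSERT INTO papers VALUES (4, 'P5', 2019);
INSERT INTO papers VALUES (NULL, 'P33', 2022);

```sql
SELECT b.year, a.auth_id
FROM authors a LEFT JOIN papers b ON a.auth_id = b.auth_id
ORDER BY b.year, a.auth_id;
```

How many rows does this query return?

7

LEFT JOIN keeps every row from `authors`; unmatched rows get NULL for `papers`'s columns.
Matching on a.auth_id = b.auth_id. A NULL in a compared column never satisfies the condition.
- a[0] auth_id=1 → 1 match(es) in b → 1 row(s).
- a[1] auth_id=4 → 1 match(es) in b → 1 row(s).
- a[2] auth_id=2 → 1 match(es) in b → 1 row(s).
- a[3] auth_id=6 → no match; kept with NULLs on the b side.
- a[4] auth_id=2 → 1 match(es) in b → 1 row(s).
- a[5] auth_id=NULL → no match; kept with NULLs on the b side.
- a[6] auth_id=2 → 1 match(es) in b → 1 row(s).
Total: 5 matched + 2 padded = 7 rows.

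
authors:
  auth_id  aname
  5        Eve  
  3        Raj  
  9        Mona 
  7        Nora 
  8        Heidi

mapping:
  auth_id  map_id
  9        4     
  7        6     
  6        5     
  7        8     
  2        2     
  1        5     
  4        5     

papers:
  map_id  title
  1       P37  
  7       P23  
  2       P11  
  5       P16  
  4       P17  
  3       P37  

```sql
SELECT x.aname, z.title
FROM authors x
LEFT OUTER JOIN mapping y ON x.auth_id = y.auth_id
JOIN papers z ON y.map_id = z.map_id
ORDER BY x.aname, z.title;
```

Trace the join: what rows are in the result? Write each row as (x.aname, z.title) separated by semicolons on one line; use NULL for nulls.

(Mona, P17)

Step 1 — x LEFT JOIN y on auth_id → 6 row(s).
Then INNER JOIN `papers z` on map_id: keep only rows whose y.map_id appears in z.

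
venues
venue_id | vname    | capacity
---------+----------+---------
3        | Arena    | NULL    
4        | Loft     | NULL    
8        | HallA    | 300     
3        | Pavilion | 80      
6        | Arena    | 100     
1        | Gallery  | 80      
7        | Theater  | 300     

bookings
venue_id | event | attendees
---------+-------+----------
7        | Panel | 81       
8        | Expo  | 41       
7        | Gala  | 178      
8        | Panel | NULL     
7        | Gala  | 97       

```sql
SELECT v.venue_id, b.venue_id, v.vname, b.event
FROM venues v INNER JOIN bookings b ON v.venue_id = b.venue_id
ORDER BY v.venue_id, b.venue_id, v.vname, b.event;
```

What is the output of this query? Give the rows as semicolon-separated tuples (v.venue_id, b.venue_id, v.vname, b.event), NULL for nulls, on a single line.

(7, 7, Theater, Gala); (7, 7, Theater, Gala); (7, 7, Theater, Panel); (8, 8, HallA, Expo); (8, 8, HallA, Panel)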